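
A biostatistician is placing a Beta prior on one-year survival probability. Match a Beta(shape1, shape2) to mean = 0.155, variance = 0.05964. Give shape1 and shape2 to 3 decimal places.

By moment matching, shape1+shape2 = μ(1−μ)/σ² − 1 = (0.155·0.845)/0.05964 − 1 = 2.1961 − 1 = 1.1961.
Since shape1/(shape1+shape2) = μ, shape1 = 0.155·1.1961 = 0.185 and shape2 = 0.845·1.1961 = 1.011.

shape1 = 0.185, shape2 = 1.011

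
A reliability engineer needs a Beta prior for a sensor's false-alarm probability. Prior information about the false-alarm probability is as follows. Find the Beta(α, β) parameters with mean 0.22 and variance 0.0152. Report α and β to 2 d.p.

Let s = α+β. The Beta variance is μ(1−μ)/(s+1).
So s+1 = μ(1−μ)/σ² = (0.22×0.78)/0.0152 = 0.1716/0.0152 = 11.2895, giving s = 10.2895.
Then α = μs = 0.22×10.2895 = 2.26 and β = (1−μ)s = 0.78×10.2895 = 8.03.

α = 2.26, β = 8.03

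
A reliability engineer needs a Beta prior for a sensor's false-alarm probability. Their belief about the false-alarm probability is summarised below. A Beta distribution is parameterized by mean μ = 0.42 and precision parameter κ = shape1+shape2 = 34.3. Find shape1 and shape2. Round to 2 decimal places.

shape1 = μκ = 0.42×34.3 = 14.41 and shape2 = (1−μ)κ = 0.58×34.3 = 19.89.

shape1 = 14.41, shape2 = 19.89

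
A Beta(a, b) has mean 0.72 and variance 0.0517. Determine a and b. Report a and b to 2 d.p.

a = 2.09, b = 0.81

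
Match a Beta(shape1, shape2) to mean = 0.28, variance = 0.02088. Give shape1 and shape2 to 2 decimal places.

shape1 = 2.42, shape2 = 6.23

By moment matching, shape1+shape2 = μ(1−μ)/σ² − 1 = (0.28·0.72)/0.02088 − 1 = 9.6552 − 1 = 8.6552.
Since shape1/(shape1+shape2) = μ, shape1 = 0.28·8.6552 = 2.42 and shape2 = 0.72·8.6552 = 6.23.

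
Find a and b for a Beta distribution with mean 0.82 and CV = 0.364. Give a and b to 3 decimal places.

σ = CV·μ = 0.364×0.82 = 0.29848, so σ² = 0.089090.
s+1 = μ(1−μ)/σ² = 0.1476/0.089090 = 1.6567, so s = a+b = 0.6567.
a = μs = 0.539, b = (1−μ)s = 0.118.

a = 0.539, b = 0.118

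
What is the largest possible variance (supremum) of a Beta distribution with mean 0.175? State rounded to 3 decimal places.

0.144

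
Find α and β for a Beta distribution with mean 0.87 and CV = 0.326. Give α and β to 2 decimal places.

σ = CV·μ = 0.326×0.87 = 0.28362, so σ² = 0.080440.
s+1 = μ(1−μ)/σ² = 0.1131/0.080440 = 1.4060, so s = α+β = 0.4060.
α = μs = 0.35, β = (1−μ)s = 0.05.

α = 0.35, β = 0.05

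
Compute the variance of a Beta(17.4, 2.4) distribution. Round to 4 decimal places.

0.0051

μ = 17.4/19.8 = 0.878788; Var = μ(1−μ)/(α+β+1) = 0.1065197/20.8 = 0.0051.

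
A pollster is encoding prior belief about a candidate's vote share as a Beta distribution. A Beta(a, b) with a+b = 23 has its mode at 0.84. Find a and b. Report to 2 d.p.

a = 18.64, b = 4.36

Mode = (a−1)/(κ−2) with κ = a+b, so a−1 = 0.84·21 = 17.64.
a = 18.64; b = κ − a = 4.36.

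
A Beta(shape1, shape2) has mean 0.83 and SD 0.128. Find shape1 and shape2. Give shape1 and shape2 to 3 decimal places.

σ² = 0.128² = 0.016384.
With s = shape1+shape2, Var = μ(1−μ)/(s+1), so s+1 = (0.83×0.17)/0.016384 = 8.6121 and s = 7.6121.
shape1 = μs = 6.318, shape2 = (1−μ)s = 1.294.

shape1 = 6.318, shape2 = 1.294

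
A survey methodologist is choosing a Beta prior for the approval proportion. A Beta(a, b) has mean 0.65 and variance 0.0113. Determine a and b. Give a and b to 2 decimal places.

a = 12.44, b = 6.70

Let s = a+b. The Beta variance is μ(1−μ)/(s+1).
So s+1 = μ(1−μ)/σ² = (0.65×0.35)/0.0113 = 0.2275/0.0113 = 20.1327, giving s = 19.1327.
Then a = μs = 0.65×19.1327 = 12.44 and b = (1−μ)s = 0.35×19.1327 = 6.70.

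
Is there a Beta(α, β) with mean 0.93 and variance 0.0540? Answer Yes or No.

Yes

The Beta variance bound is σ² < μ(1−μ).
Here μ(1−μ) = 0.93×0.07 = 0.0651, and 0.0540 < 0.0651.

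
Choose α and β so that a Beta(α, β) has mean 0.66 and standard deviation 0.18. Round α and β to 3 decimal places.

α = 3.911, β = 2.015

Variance = 0.18² = 0.0324. The moment-matching identity α+β = μ(1−μ)/Var − 1 gives
α+β = 0.2244/0.0324 − 1 = 5.9259, so α = μ·5.9259 = 3.911 and β = (1−μ)·5.9259 = 2.015.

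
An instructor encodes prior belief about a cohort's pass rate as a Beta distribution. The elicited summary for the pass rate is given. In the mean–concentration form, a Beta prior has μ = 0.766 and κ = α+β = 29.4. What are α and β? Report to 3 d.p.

α = μκ = 0.766×29.4 = 22.520 and β = (1−μ)κ = 0.234×29.4 = 6.880.

α = 22.520, β = 6.880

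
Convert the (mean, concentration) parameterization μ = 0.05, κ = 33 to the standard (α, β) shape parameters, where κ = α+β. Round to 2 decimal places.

α = μκ = 0.05×33 = 1.65 and β = (1−μ)κ = 0.95×33 = 31.35.

α = 1.65, β = 31.35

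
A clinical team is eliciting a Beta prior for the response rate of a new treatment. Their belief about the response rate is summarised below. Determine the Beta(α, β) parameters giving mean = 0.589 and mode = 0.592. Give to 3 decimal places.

With s = α+β: μ = α/s and mode = (α−1)/(s−2). Eliminating α = μs,
μs − 1 = m(s−2) ⇒ s(μ−m) = 1−2m ⇒ s = -0.184/-0.003 = 61.3333.
So α = μs = 36.125, β = (1−μ)s = 25.208.

α = 36.125, β = 25.208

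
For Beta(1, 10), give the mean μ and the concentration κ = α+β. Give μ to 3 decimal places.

κ = α+β = 1+10 = 11; μ = α/κ = 1/11 = 0.091.

μ = 0.091, κ = 11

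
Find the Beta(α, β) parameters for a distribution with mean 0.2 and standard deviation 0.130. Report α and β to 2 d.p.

α = 1.69, β = 6.77

σ² = 0.130² = 0.016900.
With s = α+β, Var = μ(1−μ)/(s+1), so s+1 = (0.2×0.8)/0.016900 = 9.4675 and s = 8.4675.
α = μs = 1.69, β = (1−μ)s = 6.77.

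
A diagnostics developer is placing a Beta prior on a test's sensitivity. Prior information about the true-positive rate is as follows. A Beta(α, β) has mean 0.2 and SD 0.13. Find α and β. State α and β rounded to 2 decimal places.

α = 1.69, β = 6.77

Variance = 0.13² = 0.0169. The moment-matching identity α+β = μ(1−μ)/Var − 1 gives
α+β = 0.16/0.0169 − 1 = 8.4675, so α = μ·8.4675 = 1.69 and β = (1−μ)·8.4675 = 6.77.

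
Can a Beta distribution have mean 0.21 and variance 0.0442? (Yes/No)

Yes

The Beta variance bound is σ² < μ(1−μ).
Here μ(1−μ) = 0.21×0.79 = 0.1659, and 0.0442 < 0.1659.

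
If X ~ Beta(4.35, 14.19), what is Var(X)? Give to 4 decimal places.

Var = αβ/[(α+β)²(α+β+1)] = (4.35×14.19)/(18.54²×19.54) = 61.7265/6716.515464 = 0.0092.

0.0092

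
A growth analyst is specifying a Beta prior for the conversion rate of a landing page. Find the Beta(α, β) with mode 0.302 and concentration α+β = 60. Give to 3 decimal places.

α = 18.516, β = 41.484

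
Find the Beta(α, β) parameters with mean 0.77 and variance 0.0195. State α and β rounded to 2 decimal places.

α = 6.22, β = 1.86

Let s = α+β. The Beta variance is μ(1−μ)/(s+1).
So s+1 = μ(1−μ)/σ² = (0.77×0.23)/0.0195 = 0.1771/0.0195 = 9.0821, giving s = 8.0821.
Then α = μs = 0.77×8.0821 = 6.22 and β = (1−μ)s = 0.23×8.0821 = 1.86.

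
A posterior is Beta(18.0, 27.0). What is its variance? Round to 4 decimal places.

0.0052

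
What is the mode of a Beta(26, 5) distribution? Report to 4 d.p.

With α,β > 1, mode = (α−1)/(α+β−2) = 25/29 = 0.8621.

0.8621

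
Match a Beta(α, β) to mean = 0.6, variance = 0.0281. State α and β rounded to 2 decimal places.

Write ν = α+β; then α = μν and Var = μ(1−μ)/(ν+1).
ν = μ(1−μ)/Var − 1 = 0.24/0.0281 − 1 = 7.5409.
α = 0.6·7.5409 = 4.52, β = 0.4·7.5409 = 3.02.

α = 4.52, β = 3.02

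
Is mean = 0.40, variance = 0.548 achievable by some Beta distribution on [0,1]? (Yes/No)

The Beta variance bound is σ² < μ(1−μ).
Here μ(1−μ) = 0.40×0.60 = 0.2400, and 0.548 ≥ 0.2400.

No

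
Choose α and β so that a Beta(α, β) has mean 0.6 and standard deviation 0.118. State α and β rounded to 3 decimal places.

α = 9.742, β = 6.495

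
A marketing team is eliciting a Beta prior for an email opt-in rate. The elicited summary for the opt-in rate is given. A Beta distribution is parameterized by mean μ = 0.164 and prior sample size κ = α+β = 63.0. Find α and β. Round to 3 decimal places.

α = 10.332, β = 52.668

Split κ in proportion μ : (1−μ): α = 0.164·63.0 = 10.332, β = 63.0 − 10.332 = 52.668.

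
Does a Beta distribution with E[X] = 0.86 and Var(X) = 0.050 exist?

Yes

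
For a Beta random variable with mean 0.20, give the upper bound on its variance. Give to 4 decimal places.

Var = μ(1−μ)/(α+β+1), which approaches μ(1−μ) as α+β → 0.
So the supremum is μ(1−μ) = 0.20×0.80 = 0.1600.

0.1600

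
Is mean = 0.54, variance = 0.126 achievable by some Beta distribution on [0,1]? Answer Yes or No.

Yes

The Beta variance bound is σ² < μ(1−μ).
Here μ(1−μ) = 0.54×0.46 = 0.2484, and 0.126 < 0.2484.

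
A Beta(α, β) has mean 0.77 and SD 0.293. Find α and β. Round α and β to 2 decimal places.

First σ² = 0.085849. Setting α = μn, β = (1−μ)n with n = α+β,
μ(1−μ)/(n+1) = 0.085849 ⇒ n+1 = 0.1771/0.085849 = 2.0629 ⇒ n = 1.0629.
Hence α = 0.77×1.0629 = 0.82, β = 0.23×1.0629 = 0.24.

α = 0.82, β = 0.24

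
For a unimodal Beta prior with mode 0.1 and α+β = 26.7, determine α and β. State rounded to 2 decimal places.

α = 3.47, β = 23.23

For α,β>1 the mode is (α−1)/(α+β−2), so α = mode·(κ−2)+1 = 0.1×24.7+1 = 3.47.
And β = (1−mode)·(κ−2)+1 = 0.9×24.7+1 = 23.23.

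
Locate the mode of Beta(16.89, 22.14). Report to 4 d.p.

0.4291

With α,β > 1, mode = (α−1)/(α+β−2) = 15.89/37.03 = 0.4291.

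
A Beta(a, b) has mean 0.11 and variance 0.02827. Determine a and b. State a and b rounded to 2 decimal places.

a = 0.27, b = 2.19

Write ν = a+b; then a = μν and Var = μ(1−μ)/(ν+1).
ν = μ(1−μ)/Var − 1 = 0.0979/0.02827 − 1 = 2.4630.
a = 0.11·2.4630 = 0.27, b = 0.89·2.4630 = 2.19.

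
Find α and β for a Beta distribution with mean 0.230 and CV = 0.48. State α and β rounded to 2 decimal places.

σ = CV·μ = 0.48×0.230 = 0.11040, so σ² = 0.012188.
s+1 = μ(1−μ)/σ² = 0.177100/0.012188 = 14.5305, so s = α+β = 13.5305.
α = μs = 3.11, β = (1−μ)s = 10.42.

α = 3.11, β = 10.42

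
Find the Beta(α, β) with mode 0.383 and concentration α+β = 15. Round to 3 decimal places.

α = 5.979, β = 9.021

Since the density peak of Beta(α,β) is at (α−1)/(α+β−2),
α = 1 + 0.383(15−2) = 5.979 and β = 15 − 5.979 = 9.021.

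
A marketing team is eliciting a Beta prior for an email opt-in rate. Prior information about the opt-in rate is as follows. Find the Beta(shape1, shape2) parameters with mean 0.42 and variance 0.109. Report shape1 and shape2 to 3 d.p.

By moment matching, shape1+shape2 = μ(1−μ)/σ² − 1 = (0.42·0.58)/0.109 − 1 = 2.2349 − 1 = 1.2349.
Since shape1/(shape1+shape2) = μ, shape1 = 0.42·1.2349 = 0.519 and shape2 = 0.58·1.2349 = 0.716.

shape1 = 0.519, shape2 = 0.716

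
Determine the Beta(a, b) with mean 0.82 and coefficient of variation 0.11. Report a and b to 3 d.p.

σ = CV·μ = 0.11×0.82 = 0.09020, so σ² = 0.008136.
s+1 = μ(1−μ)/σ² = 0.1476/0.008136 = 18.1415, so s = a+b = 17.1415.
a = μs = 14.056, b = (1−μ)s = 3.085.

a = 14.056, b = 3.085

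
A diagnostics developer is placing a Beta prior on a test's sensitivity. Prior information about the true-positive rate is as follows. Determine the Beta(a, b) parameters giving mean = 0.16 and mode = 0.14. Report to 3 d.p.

Let s = a+b. Mean gives a = μs = 0.16s; mode gives (a−1)/(s−2) = 0.14.
Substituting: 0.16s − 1 = 0.14(s−2) = 0.14s − 0.28, so 0.02s = 0.72 and s = 36.0000.
Then a = 0.16×36.0000 = 5.760 and b = s−a = 30.240.

a = 5.760, b = 30.240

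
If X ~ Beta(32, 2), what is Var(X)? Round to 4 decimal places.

0.0016

μ = 32/34 = 0.941176; Var = μ(1−μ)/(α+β+1) = 0.0553633/35 = 0.0016.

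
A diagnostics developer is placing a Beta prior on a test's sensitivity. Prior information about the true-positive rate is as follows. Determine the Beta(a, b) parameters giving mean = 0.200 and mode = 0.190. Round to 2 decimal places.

a = 12.40, b = 49.60

With s = a+b: μ = a/s and mode = (a−1)/(s−2). Eliminating a = μs,
μs − 1 = m(s−2) ⇒ s(μ−m) = 1−2m ⇒ s = 0.620/0.010 = 62.0000.
So a = μs = 12.40, b = (1−μ)s = 49.60.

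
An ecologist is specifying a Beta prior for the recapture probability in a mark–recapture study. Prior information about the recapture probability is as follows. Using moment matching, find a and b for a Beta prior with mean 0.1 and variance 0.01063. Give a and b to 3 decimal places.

a = 0.747, b = 6.720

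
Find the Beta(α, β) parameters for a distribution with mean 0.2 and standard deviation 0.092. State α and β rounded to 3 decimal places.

α = 3.581, β = 14.323

First σ² = 0.008464. Setting α = μn, β = (1−μ)n with n = α+β,
μ(1−μ)/(n+1) = 0.008464 ⇒ n+1 = 0.16/0.008464 = 18.9036 ⇒ n = 17.9036.
Hence α = 0.2×17.9036 = 3.581, β = 0.8×17.9036 = 14.323.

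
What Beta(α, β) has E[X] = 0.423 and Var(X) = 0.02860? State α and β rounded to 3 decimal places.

α = 3.187, β = 4.347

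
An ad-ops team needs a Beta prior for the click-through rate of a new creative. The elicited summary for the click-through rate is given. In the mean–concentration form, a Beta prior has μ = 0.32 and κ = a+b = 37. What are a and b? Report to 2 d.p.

a = μκ = 0.32×37 = 11.84 and b = (1−μ)κ = 0.68×37 = 25.16.

a = 11.84, b = 25.16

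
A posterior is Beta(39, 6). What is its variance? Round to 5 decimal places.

0.00251

μ = 39/45 = 0.866667; Var = μ(1−μ)/(α+β+1) = 0.1155556/46 = 0.00251.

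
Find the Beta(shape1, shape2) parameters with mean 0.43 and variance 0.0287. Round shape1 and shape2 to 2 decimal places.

shape1 = 3.24, shape2 = 4.30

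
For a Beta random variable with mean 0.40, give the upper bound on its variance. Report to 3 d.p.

0.240

For fixed mean μ the Beta variance is μ(1−μ)/(α+β+1), increasing as α+β decreases.
Its least upper bound (not attained) is μ(1−μ) = 0.40·0.60 = 0.240.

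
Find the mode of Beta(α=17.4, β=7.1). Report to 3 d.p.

0.729

With α,β > 1, mode = (α−1)/(α+β−2) = 16.4/22.5 = 0.729.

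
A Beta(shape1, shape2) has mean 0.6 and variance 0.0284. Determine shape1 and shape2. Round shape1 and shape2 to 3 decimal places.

Let s = shape1+shape2. The Beta variance is μ(1−μ)/(s+1).
So s+1 = μ(1−μ)/σ² = (0.6×0.4)/0.0284 = 0.24/0.0284 = 8.4507, giving s = 7.4507.
Then shape1 = μs = 0.6×7.4507 = 4.470 and shape2 = (1−μ)s = 0.4×7.4507 = 2.980.

shape1 = 4.470, shape2 = 2.980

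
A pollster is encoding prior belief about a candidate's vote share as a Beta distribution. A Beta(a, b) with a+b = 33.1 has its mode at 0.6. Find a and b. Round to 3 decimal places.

a = 19.660, b = 13.440

Since the density peak of Beta(a,b) is at (a−1)/(a+b−2),
a = 1 + 0.6(33.1−2) = 19.660 and b = 33.1 − 19.660 = 13.440.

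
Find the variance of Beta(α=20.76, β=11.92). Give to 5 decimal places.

0.00688

μ = 20.76/32.68 = 0.635251; Var = μ(1−μ)/(α+β+1) = 0.2317072/33.68 = 0.00688.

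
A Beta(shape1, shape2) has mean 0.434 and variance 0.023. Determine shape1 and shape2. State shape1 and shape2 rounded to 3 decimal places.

Write ν = shape1+shape2; then shape1 = μν and Var = μ(1−μ)/(ν+1).
ν = μ(1−μ)/Var − 1 = 0.245644/0.023 − 1 = 9.6802.
shape1 = 0.434·9.6802 = 4.201, shape2 = 0.566·9.6802 = 5.479.

shape1 = 4.201, shape2 = 5.479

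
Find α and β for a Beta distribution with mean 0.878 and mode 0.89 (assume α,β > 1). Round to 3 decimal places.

Let s = α+β. Mean gives α = μs = 0.878s; mode gives (α−1)/(s−2) = 0.89.
Substituting: 0.878s − 1 = 0.89(s−2) = 0.89s − 1.78, so -0.012s = -0.78 and s = 65.0000.
Then α = 0.878×65.0000 = 57.070 and β = s−α = 7.930.

α = 57.070, β = 7.930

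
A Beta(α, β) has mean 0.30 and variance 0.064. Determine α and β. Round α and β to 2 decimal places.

Let s = α+β. The Beta variance is μ(1−μ)/(s+1).
So s+1 = μ(1−μ)/σ² = (0.30×0.70)/0.064 = 0.2100/0.064 = 3.2812, giving s = 2.2812.
Then α = μs = 0.30×2.2812 = 0.68 and β = (1−μ)s = 0.70×2.2812 = 1.60.

α = 0.68, β = 1.60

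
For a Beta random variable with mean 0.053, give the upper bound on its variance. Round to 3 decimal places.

For fixed mean μ the Beta variance is μ(1−μ)/(α+β+1), increasing as α+β decreases.
Its least upper bound (not attained) is μ(1−μ) = 0.053·0.947 = 0.050.

0.050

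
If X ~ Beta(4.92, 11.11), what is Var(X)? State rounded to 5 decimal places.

Var = αβ/[(α+β)²(α+β+1)] = (4.92×11.11)/(16.03²×17.03) = 54.6612/4376.044127 = 0.01249.

0.01249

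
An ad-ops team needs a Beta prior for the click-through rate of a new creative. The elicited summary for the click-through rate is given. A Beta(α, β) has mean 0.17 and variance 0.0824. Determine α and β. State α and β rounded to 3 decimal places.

Let s = α+β. The Beta variance is μ(1−μ)/(s+1).
So s+1 = μ(1−μ)/σ² = (0.17×0.83)/0.0824 = 0.1411/0.0824 = 1.7124, giving s = 0.7124.
Then α = μs = 0.17×0.7124 = 0.121 and β = (1−μ)s = 0.83×0.7124 = 0.591.

α = 0.121, β = 0.591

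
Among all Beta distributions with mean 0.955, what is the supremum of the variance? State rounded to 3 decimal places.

0.043

Var = μ(1−μ)/(α+β+1), which approaches μ(1−μ) as α+β → 0.
So the supremum is μ(1−μ) = 0.955×0.045 = 0.043.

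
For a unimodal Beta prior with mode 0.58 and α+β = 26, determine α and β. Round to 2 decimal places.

For α,β>1 the mode is (α−1)/(α+β−2), so α = mode·(κ−2)+1 = 0.58×24+1 = 14.92.
And β = (1−mode)·(κ−2)+1 = 0.42×24+1 = 11.08.

α = 14.92, β = 11.08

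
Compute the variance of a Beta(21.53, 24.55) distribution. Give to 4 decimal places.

μ = 21.53/46.08 = 0.467231; Var = μ(1−μ)/(α+β+1) = 0.2489262/47.08 = 0.0053.

0.0053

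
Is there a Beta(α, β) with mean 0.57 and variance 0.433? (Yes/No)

No

The Beta variance bound is σ² < μ(1−μ).
Here μ(1−μ) = 0.57×0.43 = 0.2451, and 0.433 ≥ 0.2451.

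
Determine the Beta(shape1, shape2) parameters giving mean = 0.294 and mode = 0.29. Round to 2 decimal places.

With s = shape1+shape2: μ = shape1/s and mode = (shape1−1)/(s−2). Eliminating shape1 = μs,
μs − 1 = m(s−2) ⇒ s(μ−m) = 1−2m ⇒ s = 0.42/0.004 = 105.0000.
So shape1 = μs = 30.87, shape2 = (1−μ)s = 74.13.

shape1 = 30.87, shape2 = 74.13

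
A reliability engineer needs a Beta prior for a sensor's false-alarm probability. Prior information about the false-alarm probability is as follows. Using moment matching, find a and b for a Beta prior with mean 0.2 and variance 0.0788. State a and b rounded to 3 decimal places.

Write ν = a+b; then a = μν and Var = μ(1−μ)/(ν+1).
ν = μ(1−μ)/Var − 1 = 0.16/0.0788 − 1 = 1.0305.
a = 0.2·1.0305 = 0.206, b = 0.8·1.0305 = 0.824.

a = 0.206, b = 0.824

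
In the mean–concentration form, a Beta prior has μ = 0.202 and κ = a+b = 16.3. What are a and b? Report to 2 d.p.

a = 3.29, b = 13.01

a = μκ = 0.202×16.3 = 3.29 and b = (1−μ)κ = 0.798×16.3 = 13.01.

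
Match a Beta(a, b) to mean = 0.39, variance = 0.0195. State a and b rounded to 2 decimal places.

Write ν = a+b; then a = μν and Var = μ(1−μ)/(ν+1).
ν = μ(1−μ)/Var − 1 = 0.2379/0.0195 − 1 = 11.2000.
a = 0.39·11.2000 = 4.37, b = 0.61·11.2000 = 6.83.

a = 4.37, b = 6.83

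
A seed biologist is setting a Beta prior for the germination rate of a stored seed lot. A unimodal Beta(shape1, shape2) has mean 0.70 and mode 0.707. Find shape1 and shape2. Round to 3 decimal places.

With s = shape1+shape2: μ = shape1/s and mode = (shape1−1)/(s−2). Eliminating shape1 = μs,
μs − 1 = m(s−2) ⇒ s(μ−m) = 1−2m ⇒ s = -0.414/-0.007 = 59.1429.
So shape1 = μs = 41.400, shape2 = (1−μ)s = 17.743.

shape1 = 41.400, shape2 = 17.743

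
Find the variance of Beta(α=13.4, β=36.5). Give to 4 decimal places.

α+β = 49.9 and αβ = 489.10, so Var = αβ/[(α+β)²(α+β+1)] = 489.10/126741.509 = 0.0039.

0.0039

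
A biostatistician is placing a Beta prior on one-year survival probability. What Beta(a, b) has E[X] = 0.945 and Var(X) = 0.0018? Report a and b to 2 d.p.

Write ν = a+b; then a = μν and Var = μ(1−μ)/(ν+1).
ν = μ(1−μ)/Var − 1 = 0.051975/0.0018 − 1 = 27.8750.
a = 0.945·27.8750 = 26.34, b = 0.055·27.8750 = 1.53.

a = 26.34, b = 1.53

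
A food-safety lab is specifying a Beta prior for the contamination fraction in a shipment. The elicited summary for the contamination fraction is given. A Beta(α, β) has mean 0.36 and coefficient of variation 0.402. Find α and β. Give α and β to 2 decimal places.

Var = (CV·μ)² = (0.402×0.36)² = 0.020944.
α+β = μ(1−μ)/Var − 1 = 0.2304/0.020944 − 1 = 10.0008.
Thus α = 0.36·10.0008 = 3.60 and β = 0.64·10.0008 = 6.40.

α = 3.60, β = 6.40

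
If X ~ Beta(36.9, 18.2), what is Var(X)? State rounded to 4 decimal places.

0.0039

Var = αβ/[(α+β)²(α+β+1)] = (36.9×18.2)/(55.1²×56.1) = 671.58/170320.161 = 0.0039.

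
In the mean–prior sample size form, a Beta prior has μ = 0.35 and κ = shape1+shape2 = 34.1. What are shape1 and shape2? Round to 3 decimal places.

shape1 = 11.935, shape2 = 22.165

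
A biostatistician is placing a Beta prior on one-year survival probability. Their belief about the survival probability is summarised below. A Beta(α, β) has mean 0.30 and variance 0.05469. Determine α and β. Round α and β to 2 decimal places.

By moment matching, α+β = μ(1−μ)/σ² − 1 = (0.30·0.70)/0.05469 − 1 = 3.8398 − 1 = 2.8398.
Since α/(α+β) = μ, α = 0.30·2.8398 = 0.85 and β = 0.70·2.8398 = 1.99.

α = 0.85, β = 1.99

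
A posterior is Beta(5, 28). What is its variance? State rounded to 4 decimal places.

0.0038

α+β = 33 and αβ = 140, so Var = αβ/[(α+β)²(α+β+1)] = 140/37026 = 0.0038.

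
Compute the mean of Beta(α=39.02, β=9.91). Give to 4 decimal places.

The Beta mean is α/(α+β) = 39.02/(39.02+9.91) = 0.7975.

0.7975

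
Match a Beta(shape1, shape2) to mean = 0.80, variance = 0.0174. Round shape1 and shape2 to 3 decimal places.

Let s = shape1+shape2. The Beta variance is μ(1−μ)/(s+1).
So s+1 = μ(1−μ)/σ² = (0.80×0.20)/0.0174 = 0.1600/0.0174 = 9.1954, giving s = 8.1954.
Then shape1 = μs = 0.80×8.1954 = 6.556 and shape2 = (1−μ)s = 0.20×8.1954 = 1.639.

shape1 = 6.556, shape2 = 1.639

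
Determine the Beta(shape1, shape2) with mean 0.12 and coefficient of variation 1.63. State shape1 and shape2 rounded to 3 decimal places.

shape1 = 0.211, shape2 = 1.549

σ = CV·μ = 1.63×0.12 = 0.19560, so σ² = 0.038259.
s+1 = μ(1−μ)/σ² = 0.1056/0.038259 = 2.7601, so s = shape1+shape2 = 1.7601.
shape1 = μs = 0.211, shape2 = (1−μ)s = 1.549.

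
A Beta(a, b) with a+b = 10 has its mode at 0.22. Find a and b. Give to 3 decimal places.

Since the density peak of Beta(a,b) is at (a−1)/(a+b−2),
a = 1 + 0.22(10−2) = 2.760 and b = 10 − 2.760 = 7.240.

a = 2.760, b = 7.240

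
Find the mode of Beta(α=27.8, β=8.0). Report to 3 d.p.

0.793

The density x^(α−1)(1−x)^(β−1) is maximised at (α−1)/(α+β−2) = 26.8/33.8 = 0.793.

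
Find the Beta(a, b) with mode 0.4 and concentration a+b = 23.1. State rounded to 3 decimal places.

a = 9.440, b = 13.660

Since the density peak of Beta(a,b) is at (a−1)/(a+b−2),
a = 1 + 0.4(23.1−2) = 9.440 and b = 23.1 − 9.440 = 13.660.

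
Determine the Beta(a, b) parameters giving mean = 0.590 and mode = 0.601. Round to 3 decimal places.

With s = a+b: μ = a/s and mode = (a−1)/(s−2). Eliminating a = μs,
μs − 1 = m(s−2) ⇒ s(μ−m) = 1−2m ⇒ s = -0.202/-0.011 = 18.3636.
So a = μs = 10.835, b = (1−μ)s = 7.529.

a = 10.835, b = 7.529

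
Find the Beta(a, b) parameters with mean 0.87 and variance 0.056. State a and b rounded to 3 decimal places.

a = 0.887, b = 0.133

Let s = a+b. The Beta variance is μ(1−μ)/(s+1).
So s+1 = μ(1−μ)/σ² = (0.87×0.13)/0.056 = 0.1131/0.056 = 2.0196, giving s = 1.0196.
Then a = μs = 0.87×1.0196 = 0.887 and b = (1−μ)s = 0.13×1.0196 = 0.133.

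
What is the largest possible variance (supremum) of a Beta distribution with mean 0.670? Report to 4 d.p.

For fixed mean μ the Beta variance is μ(1−μ)/(α+β+1), increasing as α+β decreases.
Its least upper bound (not attained) is μ(1−μ) = 0.670·0.330 = 0.2211.

0.2211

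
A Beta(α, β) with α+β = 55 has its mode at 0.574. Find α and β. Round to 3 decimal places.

α = 31.422, β = 23.578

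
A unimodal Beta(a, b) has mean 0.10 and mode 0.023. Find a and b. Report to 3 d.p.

a = 1.239, b = 11.151

Let s = a+b. Mean gives a = μs = 0.10s; mode gives (a−1)/(s−2) = 0.023.
Substituting: 0.10s − 1 = 0.023(s−2) = 0.023s − 0.046, so 0.077s = 0.954 and s = 12.3896.
Then a = 0.10×12.3896 = 1.239 and b = s−a = 11.151.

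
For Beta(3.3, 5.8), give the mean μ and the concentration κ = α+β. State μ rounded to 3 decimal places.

κ = α+β = 3.3+5.8 = 9.1; μ = α/κ = 3.3/9.1 = 0.363.

μ = 0.363, κ = 9.1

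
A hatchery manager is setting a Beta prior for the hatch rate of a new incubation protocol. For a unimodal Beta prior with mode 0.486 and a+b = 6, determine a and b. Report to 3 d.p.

Mode = (a−1)/(κ−2) with κ = a+b, so a−1 = 0.486·4 = 1.944.
a = 2.944; b = κ − a = 3.056.

a = 2.944, b = 3.056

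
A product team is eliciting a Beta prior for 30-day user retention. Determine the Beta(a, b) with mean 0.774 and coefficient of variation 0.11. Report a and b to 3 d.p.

Var = (CV·μ)² = (0.11×0.774)² = 0.007249.
a+b = μ(1−μ)/Var − 1 = 0.174924/0.007249 − 1 = 23.1314.
Thus a = 0.774·23.1314 = 17.904 and b = 0.226·23.1314 = 5.228.

a = 17.904, b = 5.228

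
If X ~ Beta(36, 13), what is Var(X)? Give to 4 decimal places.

0.0039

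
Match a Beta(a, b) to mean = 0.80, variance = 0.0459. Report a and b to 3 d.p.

a = 1.989, b = 0.497

By moment matching, a+b = μ(1−μ)/σ² − 1 = (0.80·0.20)/0.0459 − 1 = 3.4858 − 1 = 2.4858.
Since a/(a+b) = μ, a = 0.80·2.4858 = 1.989 and b = 0.20·2.4858 = 0.497.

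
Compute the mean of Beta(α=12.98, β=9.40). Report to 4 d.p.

0.5800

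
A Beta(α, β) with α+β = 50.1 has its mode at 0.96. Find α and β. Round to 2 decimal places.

Mode = (α−1)/(κ−2) with κ = α+β, so α−1 = 0.96·48.1 = 46.18.
α = 47.18; β = κ − α = 2.92.

α = 47.18, β = 2.92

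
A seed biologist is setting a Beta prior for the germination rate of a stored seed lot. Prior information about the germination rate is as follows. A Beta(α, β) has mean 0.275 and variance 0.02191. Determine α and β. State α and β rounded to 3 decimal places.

α = 2.227, β = 5.872

Let s = α+β. The Beta variance is μ(1−μ)/(s+1).
So s+1 = μ(1−μ)/σ² = (0.275×0.725)/0.02191 = 0.199375/0.02191 = 9.0997, giving s = 8.0997.
Then α = μs = 0.275×8.0997 = 2.227 and β = (1−μ)s = 0.725×8.0997 = 5.872.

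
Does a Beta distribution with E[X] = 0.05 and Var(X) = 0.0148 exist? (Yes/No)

For any Beta, Var(X) < E[X]·(1−E[X]).
Here μ(1−μ) = 0.05×0.95 = 0.0475, and 0.0148 < 0.0475.

Yes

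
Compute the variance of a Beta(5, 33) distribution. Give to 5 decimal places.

0.00293

μ = 5/38 = 0.131579; Var = μ(1−μ)/(α+β+1) = 0.1142659/39 = 0.00293.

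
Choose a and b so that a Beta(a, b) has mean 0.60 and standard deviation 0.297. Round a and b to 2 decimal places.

a = 1.03, b = 0.69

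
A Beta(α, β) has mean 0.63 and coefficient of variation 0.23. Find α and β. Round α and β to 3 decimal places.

σ = CV·μ = 0.23×0.63 = 0.14490, so σ² = 0.020996.
s+1 = μ(1−μ)/σ² = 0.2331/0.020996 = 11.1021, so s = α+β = 10.1021.
α = μs = 6.364, β = (1−μ)s = 3.738.

α = 6.364, β = 3.738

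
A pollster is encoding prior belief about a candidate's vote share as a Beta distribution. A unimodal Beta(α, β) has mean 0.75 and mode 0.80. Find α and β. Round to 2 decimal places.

α = 9.00, β = 3.00

With s = α+β: μ = α/s and mode = (α−1)/(s−2). Eliminating α = μs,
μs − 1 = m(s−2) ⇒ s(μ−m) = 1−2m ⇒ s = -0.60/-0.05 = 12.0000.
So α = μs = 9.00, β = (1−μ)s = 3.00.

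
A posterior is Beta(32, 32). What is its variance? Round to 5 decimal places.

Var = αβ/[(α+β)²(α+β+1)] = (32×32)/(64²×65) = 1024/266240 = 0.00385.

0.00385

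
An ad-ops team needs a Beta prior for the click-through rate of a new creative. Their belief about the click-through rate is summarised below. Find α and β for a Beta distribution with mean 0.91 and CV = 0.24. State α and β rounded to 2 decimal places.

α = 0.65, β = 0.06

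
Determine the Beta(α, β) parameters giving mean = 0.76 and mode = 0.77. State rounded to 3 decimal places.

α = 41.040, β = 12.960

With s = α+β: μ = α/s and mode = (α−1)/(s−2). Eliminating α = μs,
μs − 1 = m(s−2) ⇒ s(μ−m) = 1−2m ⇒ s = -0.54/-0.01 = 54.0000.
So α = μs = 41.040, β = (1−μ)s = 12.960.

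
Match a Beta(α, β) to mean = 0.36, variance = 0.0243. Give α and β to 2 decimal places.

α = 3.05, β = 5.43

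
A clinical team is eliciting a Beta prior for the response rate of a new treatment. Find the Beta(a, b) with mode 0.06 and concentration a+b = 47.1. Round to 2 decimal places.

a = 3.71, b = 43.39

Since the density peak of Beta(a,b) is at (a−1)/(a+b−2),
a = 1 + 0.06(47.1−2) = 3.71 and b = 47.1 − 3.71 = 43.39.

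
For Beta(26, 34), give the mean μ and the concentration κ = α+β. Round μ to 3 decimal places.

μ = 0.433, κ = 60

κ = α+β = 26+34 = 60; μ = α/κ = 26/60 = 0.433.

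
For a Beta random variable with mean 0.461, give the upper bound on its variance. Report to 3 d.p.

0.248

For fixed mean μ the Beta variance is μ(1−μ)/(α+β+1), increasing as α+β decreases.
Its least upper bound (not attained) is μ(1−μ) = 0.461·0.539 = 0.248.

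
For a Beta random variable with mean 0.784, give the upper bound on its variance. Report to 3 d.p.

For fixed mean μ the Beta variance is μ(1−μ)/(α+β+1), increasing as α+β decreases.
Its least upper bound (not attained) is μ(1−μ) = 0.784·0.216 = 0.169.

0.169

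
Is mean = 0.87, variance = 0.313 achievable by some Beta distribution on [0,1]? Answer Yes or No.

For any Beta, Var(X) < E[X]·(1−E[X]).
Here μ(1−μ) = 0.87×0.13 = 0.1131, and 0.313 ≥ 0.1131.

No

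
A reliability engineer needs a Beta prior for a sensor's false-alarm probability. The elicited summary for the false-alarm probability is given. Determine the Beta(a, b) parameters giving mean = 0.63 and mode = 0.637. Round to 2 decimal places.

a = 24.66, b = 14.48

With s = a+b: μ = a/s and mode = (a−1)/(s−2). Eliminating a = μs,
μs − 1 = m(s−2) ⇒ s(μ−m) = 1−2m ⇒ s = -0.274/-0.007 = 39.1429.
So a = μs = 24.66, b = (1−μ)s = 14.48.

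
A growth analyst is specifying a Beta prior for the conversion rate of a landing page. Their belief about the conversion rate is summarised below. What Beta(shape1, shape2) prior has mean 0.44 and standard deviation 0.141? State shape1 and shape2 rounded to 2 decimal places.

σ² = 0.141² = 0.019881.
With s = shape1+shape2, Var = μ(1−μ)/(s+1), so s+1 = (0.44×0.56)/0.019881 = 12.3937 and s = 11.3937.
shape1 = μs = 5.01, shape2 = (1−μ)s = 6.38.

shape1 = 5.01, shape2 = 6.38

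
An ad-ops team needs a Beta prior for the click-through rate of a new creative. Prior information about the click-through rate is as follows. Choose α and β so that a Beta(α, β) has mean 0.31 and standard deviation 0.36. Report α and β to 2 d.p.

α = 0.20, β = 0.45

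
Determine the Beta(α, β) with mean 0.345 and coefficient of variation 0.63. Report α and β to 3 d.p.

α = 1.305, β = 2.478

σ = CV·μ = 0.63×0.345 = 0.21735, so σ² = 0.047241.
s+1 = μ(1−μ)/σ² = 0.225975/0.047241 = 4.7834, so s = α+β = 3.7834.
α = μs = 1.305, β = (1−μ)s = 2.478.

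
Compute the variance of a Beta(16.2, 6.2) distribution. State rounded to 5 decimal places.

0.00855

Var = αβ/[(α+β)²(α+β+1)] = (16.2×6.2)/(22.4²×23.4) = 100.44/11741.184 = 0.00855.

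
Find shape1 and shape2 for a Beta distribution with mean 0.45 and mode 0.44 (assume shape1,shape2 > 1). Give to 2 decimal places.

shape1 = 5.40, shape2 = 6.60

With s = shape1+shape2: μ = shape1/s and mode = (shape1−1)/(s−2). Eliminating shape1 = μs,
μs − 1 = m(s−2) ⇒ s(μ−m) = 1−2m ⇒ s = 0.12/0.01 = 12.0000.
So shape1 = μs = 5.40, shape2 = (1−μ)s = 6.60.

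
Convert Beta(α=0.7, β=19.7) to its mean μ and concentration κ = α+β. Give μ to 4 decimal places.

κ = α+β = 0.7+19.7 = 20.4; μ = α/κ = 0.7/20.4 = 0.0343.

μ = 0.0343, κ = 20.4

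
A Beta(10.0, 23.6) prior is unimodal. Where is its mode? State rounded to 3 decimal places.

0.285

The density x^(α−1)(1−x)^(β−1) is maximised at (α−1)/(α+β−2) = 9.0/31.6 = 0.285.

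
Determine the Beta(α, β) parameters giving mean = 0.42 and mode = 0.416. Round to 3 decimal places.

α = 17.640, β = 24.360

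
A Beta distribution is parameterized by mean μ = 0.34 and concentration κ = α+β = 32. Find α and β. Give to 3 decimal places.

α = 10.880, β = 21.120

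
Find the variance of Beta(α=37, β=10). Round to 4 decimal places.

0.0035

α+β = 47 and αβ = 370, so Var = αβ/[(α+β)²(α+β+1)] = 370/106032 = 0.0035.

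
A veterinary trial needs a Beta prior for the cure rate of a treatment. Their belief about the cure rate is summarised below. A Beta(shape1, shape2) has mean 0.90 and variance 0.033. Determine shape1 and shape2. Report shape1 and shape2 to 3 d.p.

Write ν = shape1+shape2; then shape1 = μν and Var = μ(1−μ)/(ν+1).
ν = μ(1−μ)/Var − 1 = 0.0900/0.033 − 1 = 1.7273.
shape1 = 0.90·1.7273 = 1.555, shape2 = 0.10·1.7273 = 0.173.

shape1 = 1.555, shape2 = 0.173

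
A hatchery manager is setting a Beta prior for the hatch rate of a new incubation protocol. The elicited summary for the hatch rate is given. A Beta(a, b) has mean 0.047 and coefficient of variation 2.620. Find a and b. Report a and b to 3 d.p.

Var = (CV·μ)² = (2.620×0.047)² = 0.015163.
a+b = μ(1−μ)/Var − 1 = 0.044791/0.015163 − 1 = 1.9539.
Thus a = 0.047·1.9539 = 0.092 and b = 0.953·1.9539 = 1.862.

a = 0.092, b = 1.862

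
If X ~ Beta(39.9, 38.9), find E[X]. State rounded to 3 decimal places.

0.506

The Beta mean is α/(α+β) = 39.9/(39.9+38.9) = 0.506.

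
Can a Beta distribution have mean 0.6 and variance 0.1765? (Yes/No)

For any Beta, Var(X) < E[X]·(1−E[X]).
Here μ(1−μ) = 0.6×0.4 = 0.24, and 0.1765 < 0.24.

Yes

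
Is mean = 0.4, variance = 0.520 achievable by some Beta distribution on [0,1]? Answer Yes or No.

No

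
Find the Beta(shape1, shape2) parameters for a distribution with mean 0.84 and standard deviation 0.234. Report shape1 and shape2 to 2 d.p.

First σ² = 0.054756. Setting shape1 = μn, shape2 = (1−μ)n with n = shape1+shape2,
μ(1−μ)/(n+1) = 0.054756 ⇒ n+1 = 0.1344/0.054756 = 2.4545 ⇒ n = 1.4545.
Hence shape1 = 0.84×1.4545 = 1.22, shape2 = 0.16×1.4545 = 0.23.

shape1 = 1.22, shape2 = 0.23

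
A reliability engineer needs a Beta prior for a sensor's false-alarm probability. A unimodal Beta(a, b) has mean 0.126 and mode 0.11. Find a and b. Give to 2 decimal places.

Let s = a+b. Mean gives a = μs = 0.126s; mode gives (a−1)/(s−2) = 0.11.
Substituting: 0.126s − 1 = 0.11(s−2) = 0.11s − 0.22, so 0.016s = 0.78 and s = 48.7500.
Then a = 0.126×48.7500 = 6.14 and b = s−a = 42.61.

a = 6.14, b = 42.61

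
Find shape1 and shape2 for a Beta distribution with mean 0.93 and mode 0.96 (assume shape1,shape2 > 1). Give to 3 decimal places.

shape1 = 28.520, shape2 = 2.147

With s = shape1+shape2: μ = shape1/s and mode = (shape1−1)/(s−2). Eliminating shape1 = μs,
μs − 1 = m(s−2) ⇒ s(μ−m) = 1−2m ⇒ s = -0.92/-0.03 = 30.6667.
So shape1 = μs = 28.520, shape2 = (1−μ)s = 2.147.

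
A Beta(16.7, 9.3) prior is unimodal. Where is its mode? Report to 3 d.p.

0.654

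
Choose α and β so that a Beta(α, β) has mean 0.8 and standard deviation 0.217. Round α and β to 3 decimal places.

α = 1.918, β = 0.480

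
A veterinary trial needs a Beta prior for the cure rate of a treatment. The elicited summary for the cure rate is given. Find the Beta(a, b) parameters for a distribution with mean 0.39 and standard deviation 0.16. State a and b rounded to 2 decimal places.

a = 3.23, b = 5.06

First σ² = 0.0256. Setting a = μn, b = (1−μ)n with n = a+b,
μ(1−μ)/(n+1) = 0.0256 ⇒ n+1 = 0.2379/0.0256 = 9.2930 ⇒ n = 8.2930.
Hence a = 0.39×8.2930 = 3.23, b = 0.61×8.2930 = 5.06.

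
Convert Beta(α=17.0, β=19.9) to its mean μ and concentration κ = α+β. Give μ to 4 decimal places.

μ = 0.4607, κ = 36.9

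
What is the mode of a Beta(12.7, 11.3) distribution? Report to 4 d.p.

0.5318

With α,β > 1, mode = (α−1)/(α+β−2) = 11.7/22.0 = 0.5318.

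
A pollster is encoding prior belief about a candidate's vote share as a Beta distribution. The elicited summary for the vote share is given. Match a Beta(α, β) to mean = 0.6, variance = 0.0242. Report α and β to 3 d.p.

By moment matching, α+β = μ(1−μ)/σ² − 1 = (0.6·0.4)/0.0242 − 1 = 9.9174 − 1 = 8.9174.
Since α/(α+β) = μ, α = 0.6·8.9174 = 5.350 and β = 0.4·8.9174 = 3.567.

α = 5.350, β = 3.567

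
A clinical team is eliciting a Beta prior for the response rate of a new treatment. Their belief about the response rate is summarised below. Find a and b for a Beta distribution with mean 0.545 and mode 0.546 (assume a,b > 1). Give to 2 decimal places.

Let s = a+b. Mean gives a = μs = 0.545s; mode gives (a−1)/(s−2) = 0.546.
Substituting: 0.545s − 1 = 0.546(s−2) = 0.546s − 1.092, so -0.001s = -0.092 and s = 92.0000.
Then a = 0.545×92.0000 = 50.14 and b = s−a = 41.86.

a = 50.14, b = 41.86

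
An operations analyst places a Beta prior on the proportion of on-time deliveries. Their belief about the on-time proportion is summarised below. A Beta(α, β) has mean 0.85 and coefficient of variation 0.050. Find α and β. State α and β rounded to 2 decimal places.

σ = CV·μ = 0.050×0.85 = 0.04250, so σ² = 0.001806.
s+1 = μ(1−μ)/σ² = 0.1275/0.001806 = 70.5882, so s = α+β = 69.5882.
α = μs = 59.15, β = (1−μ)s = 10.44.

α = 59.15, β = 10.44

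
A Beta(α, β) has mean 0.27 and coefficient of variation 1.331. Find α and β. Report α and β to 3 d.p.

α = 0.142, β = 0.384

σ = CV·μ = 1.331×0.27 = 0.35937, so σ² = 0.129147.
s+1 = μ(1−μ)/σ² = 0.1971/0.129147 = 1.5262, so s = α+β = 0.5262.
α = μs = 0.142, β = (1−μ)s = 0.384.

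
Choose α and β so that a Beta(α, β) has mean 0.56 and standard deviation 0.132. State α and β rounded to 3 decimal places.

Variance = 0.132² = 0.017424. The moment-matching identity α+β = μ(1−μ)/Var − 1 gives
α+β = 0.2464/0.017424 − 1 = 13.1414, so α = μ·13.1414 = 7.359 and β = (1−μ)·13.1414 = 5.782.

α = 7.359, β = 5.782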